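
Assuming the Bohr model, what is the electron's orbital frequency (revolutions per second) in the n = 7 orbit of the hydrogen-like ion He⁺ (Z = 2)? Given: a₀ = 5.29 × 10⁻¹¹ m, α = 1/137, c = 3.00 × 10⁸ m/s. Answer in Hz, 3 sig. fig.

7.68 × 10¹³ Hz

r = n²a₀/Z = 1.30 × 10⁻⁹ m, v = Zαc/n = 6.26 × 10⁵ m/s
f = v/(2πr) = 7.68 × 10¹³ Hz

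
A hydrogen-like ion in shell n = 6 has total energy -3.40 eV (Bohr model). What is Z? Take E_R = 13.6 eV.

3

E_n = −E_R Z²/n² ⇒ Z² = −E_n n²/E_R = 3.40 × 6² / 13.6 ≈ 9.00
Z = 3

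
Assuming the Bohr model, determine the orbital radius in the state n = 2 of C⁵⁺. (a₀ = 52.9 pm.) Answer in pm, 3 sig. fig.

r_n = n²a₀/Z = 2² × 52.9 / 6
    = 4 × 52.9 / 6 = 35.3 pm

35.3 pm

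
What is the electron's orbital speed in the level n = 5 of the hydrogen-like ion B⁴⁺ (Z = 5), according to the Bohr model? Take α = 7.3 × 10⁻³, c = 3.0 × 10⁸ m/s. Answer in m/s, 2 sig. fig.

2.2 × 10⁶ m/s

v_n = Zαc/n = 5 × 0.0073 × 3.0 × 10⁸ / 5
    = 2.2 × 10⁶ m/s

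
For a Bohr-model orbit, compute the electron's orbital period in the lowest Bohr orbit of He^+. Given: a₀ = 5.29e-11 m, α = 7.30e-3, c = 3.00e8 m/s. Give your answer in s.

r = n²a₀/Z = 1²·5.29e-11/2 = 2.65e-11 m
v = Zαc/n = 2·0.00730·3.00e8/1 = 4.38e6 m/s
T = 2πr/v = 3.79e-17 s

3.79e-17 s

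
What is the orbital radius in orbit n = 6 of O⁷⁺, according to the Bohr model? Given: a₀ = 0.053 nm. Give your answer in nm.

r_n = n²a₀/Z = 6² × 0.053 / 8
    = 36 × 0.053 / 8 = 0.24 nm

0.24 nm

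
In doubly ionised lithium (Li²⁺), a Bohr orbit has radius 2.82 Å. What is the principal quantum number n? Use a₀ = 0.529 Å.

4

r_n = n²a₀/Z ⇒ n² = rZ/a₀ = 2.82 × 3 / 0.529 ≈ 15.99
n = 4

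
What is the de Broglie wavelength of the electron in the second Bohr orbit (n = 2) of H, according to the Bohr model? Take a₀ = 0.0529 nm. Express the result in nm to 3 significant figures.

0.665 nm

The Bohr quantisation condition is nλ = 2πr_n.
r_n = n²a₀/Z = 0.212 nm
λ = 2πr_n/n = 2π·0.212/2 = 0.665 nm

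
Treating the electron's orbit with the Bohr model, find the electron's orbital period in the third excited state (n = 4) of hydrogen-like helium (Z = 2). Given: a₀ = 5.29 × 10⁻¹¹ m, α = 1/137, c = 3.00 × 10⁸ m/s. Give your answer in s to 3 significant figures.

2.43 × 10⁻¹⁵ s

r = n²a₀/Z = 4²·5.29 × 10⁻¹¹/2 = 4.23 × 10⁻¹⁰ m
v = Zαc/n = 2·0.00730·3.00 × 10⁸/4 = 1.09 × 10⁶ m/s
T = 2πr/v = 2.43 × 10⁻¹⁵ s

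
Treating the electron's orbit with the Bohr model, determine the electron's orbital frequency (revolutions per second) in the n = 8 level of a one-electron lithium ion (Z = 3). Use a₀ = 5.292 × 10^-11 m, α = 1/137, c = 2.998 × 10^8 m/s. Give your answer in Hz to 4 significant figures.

1.157 × 10^14 Hz

r = n²a₀/Z = 1.129 × 10^-9 m, v = Zαc/n = 8.206 × 10^5 m/s
f = v/(2πr) = 1.157 × 10^14 Hz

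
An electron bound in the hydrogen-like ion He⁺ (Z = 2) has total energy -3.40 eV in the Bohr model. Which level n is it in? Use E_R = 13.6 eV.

E_n = −E_R Z²/n² ⇒ n² = E_R Z²/(−E_n) = 13.6 × 2² / 3.40 ≈ 16.00
n = 4

4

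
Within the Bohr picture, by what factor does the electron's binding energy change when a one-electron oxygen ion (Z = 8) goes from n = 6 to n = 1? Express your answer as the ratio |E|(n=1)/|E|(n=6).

36

|E| ∝ Z^2 · n^-2; with Z fixed, |E| ∝ n^-2.
|E|(n=1)/|E|(n=6) = (1/6)^-2 = 36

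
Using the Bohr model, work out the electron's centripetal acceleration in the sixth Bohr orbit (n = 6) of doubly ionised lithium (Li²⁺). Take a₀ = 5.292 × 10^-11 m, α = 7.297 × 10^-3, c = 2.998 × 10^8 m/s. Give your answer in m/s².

r = n²a₀/Z = 6.350 × 10^-10 m, v = Zαc/n = 1.094 × 10^6 m/s
a = v²/r = (1.094 × 10^6)² / 6.350 × 10^-10 = 1.884 × 10^21 m/s²

1.884 × 10^21 m/s²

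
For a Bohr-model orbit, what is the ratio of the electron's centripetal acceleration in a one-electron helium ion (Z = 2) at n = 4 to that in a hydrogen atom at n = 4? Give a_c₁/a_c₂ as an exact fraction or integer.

8

a_c ∝ Z^3 · n^-4
a_c₁/a_c₂ = (2/1)^3 · (4/4)^-4 = 8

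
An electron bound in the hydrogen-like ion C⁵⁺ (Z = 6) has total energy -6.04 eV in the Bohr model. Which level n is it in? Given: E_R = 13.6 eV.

E_n = −E_R Z²/n² ⇒ n² = E_R Z²/(−E_n) = 13.6 × 6² / 6.04 ≈ 81.06
n = 9

9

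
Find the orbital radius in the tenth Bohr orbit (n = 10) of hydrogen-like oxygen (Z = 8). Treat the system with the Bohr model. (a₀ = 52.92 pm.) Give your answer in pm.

r_n = n²a₀/Z = 10² × 52.92 / 8
    = 100 × 52.92 / 8 = 661.5 pm

661.5 pm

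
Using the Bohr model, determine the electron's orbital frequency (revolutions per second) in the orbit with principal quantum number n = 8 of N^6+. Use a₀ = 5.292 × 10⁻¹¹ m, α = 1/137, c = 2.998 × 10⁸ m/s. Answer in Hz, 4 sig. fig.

r = n²a₀/Z = 4.838 × 10⁻¹⁰ m, v = Zαc/n = 1.915 × 10⁶ m/s
f = v/(2πr) = 6.299 × 10¹⁴ Hz

6.299 × 10¹⁴ Hz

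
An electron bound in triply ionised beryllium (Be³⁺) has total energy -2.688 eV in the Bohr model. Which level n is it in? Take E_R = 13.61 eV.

E_n = −E_R Z²/n² ⇒ n² = E_R Z²/(−E_n) = 13.61 × 4² / 2.688 ≈ 81.01
n = 9

9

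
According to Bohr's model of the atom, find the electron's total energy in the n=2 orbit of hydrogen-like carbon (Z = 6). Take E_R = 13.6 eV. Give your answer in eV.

E_n = −E_R·Z²/n² = −13.6 × 6²/2² = -122 eV

-122 eV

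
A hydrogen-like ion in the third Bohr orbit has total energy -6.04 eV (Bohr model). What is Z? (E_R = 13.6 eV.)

2

E_n = −E_R Z²/n² ⇒ Z² = −E_n n²/E_R = 6.04 × 3² / 13.6 ≈ 4.00
Z = 2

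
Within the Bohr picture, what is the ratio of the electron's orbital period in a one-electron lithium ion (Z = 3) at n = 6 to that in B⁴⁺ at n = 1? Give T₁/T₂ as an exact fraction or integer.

T ∝ Z^-2 · n^3
T₁/T₂ = (3/5)^-2 · (6/1)^3 = 600

600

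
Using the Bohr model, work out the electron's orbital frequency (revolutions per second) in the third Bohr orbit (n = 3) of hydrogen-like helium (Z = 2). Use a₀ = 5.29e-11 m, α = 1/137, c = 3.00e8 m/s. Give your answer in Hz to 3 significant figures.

r = n²a₀/Z = 2.38e-10 m, v = Zαc/n = 1.46e6 m/s
f = v/(2πr) = 9.76e14 Hz

9.76e14 Hz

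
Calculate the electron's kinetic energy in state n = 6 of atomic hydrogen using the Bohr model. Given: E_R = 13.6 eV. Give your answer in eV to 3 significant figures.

0.378 eV

For a Coulomb orbit the virial theorem gives K = −E_n.
E_n = −E_R·Z²/n², so K = E_R·Z²/n² = 13.6 × 1²/6² = 0.378 eV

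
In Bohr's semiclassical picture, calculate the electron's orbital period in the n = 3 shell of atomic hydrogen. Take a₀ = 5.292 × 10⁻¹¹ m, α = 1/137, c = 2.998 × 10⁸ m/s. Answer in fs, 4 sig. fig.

4.103 fs

r = n²a₀/Z = 3²·5.292 × 10⁻¹¹/1 = 4.763 × 10⁻¹⁰ m
v = Zαc/n = 1·0.007299·2.998 × 10⁸/3 = 7.294 × 10⁵ m/s
T = 2πr/v = 4.103 × 10⁻¹⁵ s = 4.103 fs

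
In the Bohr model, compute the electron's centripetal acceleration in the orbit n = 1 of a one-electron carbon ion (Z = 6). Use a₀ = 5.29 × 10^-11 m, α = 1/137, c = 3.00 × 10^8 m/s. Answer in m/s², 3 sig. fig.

r = n²a₀/Z = 8.82 × 10^-12 m, v = Zαc/n = 1.31 × 10^7 m/s
a = v²/r = (1.31 × 10^7)² / 8.82 × 10^-12 = 1.96 × 10^25 m/s²

1.96 × 10^25 m/s²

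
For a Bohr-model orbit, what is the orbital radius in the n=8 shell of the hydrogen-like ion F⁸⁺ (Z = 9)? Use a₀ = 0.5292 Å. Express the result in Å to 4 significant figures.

3.763 Å

r_n = n²a₀/Z = 8² × 0.5292 / 9
    = 64 × 0.5292 / 9 = 3.763 Å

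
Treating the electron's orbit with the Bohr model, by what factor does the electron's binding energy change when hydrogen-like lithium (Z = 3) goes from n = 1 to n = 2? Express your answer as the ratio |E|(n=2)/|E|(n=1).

|E| ∝ Z^2 · n^-2; with Z fixed, |E| ∝ n^-2.
|E|(n=2)/|E|(n=1) = (2/1)^-2 = 1/4

1/4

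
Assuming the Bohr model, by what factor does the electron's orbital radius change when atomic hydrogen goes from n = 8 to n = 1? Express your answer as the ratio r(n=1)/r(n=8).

r ∝ Z^-1 · n^2; with Z fixed, r ∝ n^2.
r(n=1)/r(n=8) = (1/8)^2 = 1/64

1/64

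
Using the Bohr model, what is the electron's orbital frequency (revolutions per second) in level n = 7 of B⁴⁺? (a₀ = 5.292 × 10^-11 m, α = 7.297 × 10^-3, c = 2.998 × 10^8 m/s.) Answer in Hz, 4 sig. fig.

4.795 × 10^14 Hz

r = n²a₀/Z = 5.186 × 10^-10 m, v = Zαc/n = 1.563 × 10^6 m/s
f = v/(2πr) = 4.795 × 10^14 Hz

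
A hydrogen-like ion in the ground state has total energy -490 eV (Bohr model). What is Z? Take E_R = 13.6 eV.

E_n = −E_R Z²/n² ⇒ Z² = −E_n n²/E_R = 490 × 1² / 13.6 ≈ 36.03
Z = 6

6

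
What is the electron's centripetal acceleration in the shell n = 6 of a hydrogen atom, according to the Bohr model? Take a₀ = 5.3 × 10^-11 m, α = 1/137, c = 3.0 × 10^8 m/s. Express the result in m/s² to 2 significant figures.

7.0 × 10^19 m/s²

r = n²a₀/Z = 1.9 × 10^-9 m, v = Zαc/n = 3.6 × 10^5 m/s
a = v²/r = (3.6 × 10^5)² / 1.9 × 10^-9 = 7.0 × 10^19 m/s²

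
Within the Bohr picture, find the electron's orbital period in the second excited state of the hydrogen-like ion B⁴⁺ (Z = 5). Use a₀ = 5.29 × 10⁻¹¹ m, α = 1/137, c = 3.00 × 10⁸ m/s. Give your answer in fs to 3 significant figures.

r = n²a₀/Z = 3²·5.29 × 10⁻¹¹/5 = 9.52 × 10⁻¹¹ m
v = Zαc/n = 5·0.00730·3.00 × 10⁸/3 = 3.65 × 10⁶ m/s
T = 2πr/v = 1.64 × 10⁻¹⁶ s = 0.164 fs

0.164 fs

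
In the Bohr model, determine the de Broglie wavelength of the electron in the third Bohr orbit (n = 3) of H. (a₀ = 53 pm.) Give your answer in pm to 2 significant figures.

The Bohr quantisation condition is nλ = 2πr_n.
r_n = n²a₀/Z = 480 pm
λ = 2πr_n/n = 2π·480/3 = 1000 pm

1000 pm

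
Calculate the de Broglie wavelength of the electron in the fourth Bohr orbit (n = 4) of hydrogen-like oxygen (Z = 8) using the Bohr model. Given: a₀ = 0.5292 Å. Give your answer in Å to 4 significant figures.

The Bohr quantisation condition is nλ = 2πr_n.
r_n = n²a₀/Z = 1.058 Å
λ = 2πr_n/n = 2π·1.058/4 = 1.663 Å

1.663 Å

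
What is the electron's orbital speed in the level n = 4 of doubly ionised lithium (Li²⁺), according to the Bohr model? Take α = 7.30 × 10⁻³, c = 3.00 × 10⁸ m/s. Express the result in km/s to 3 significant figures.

v_n = Zαc/n = 3 × 0.00730 × 3.00 × 10⁸ / 4
    = 1640 km/s

1640 km/s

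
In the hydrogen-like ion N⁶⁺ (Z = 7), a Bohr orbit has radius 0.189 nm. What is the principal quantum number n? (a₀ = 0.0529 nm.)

5

r_n = n²a₀/Z ⇒ n² = rZ/a₀ = 0.189 × 7 / 0.0529 ≈ 25.01
n = 5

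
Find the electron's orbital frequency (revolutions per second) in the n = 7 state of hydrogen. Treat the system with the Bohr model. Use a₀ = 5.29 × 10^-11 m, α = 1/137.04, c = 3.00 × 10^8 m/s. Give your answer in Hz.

r = n²a₀/Z = 2.59 × 10^-9 m, v = Zαc/n = 3.13 × 10^5 m/s
f = v/(2πr) = 1.92 × 10^13 Hz

1.92 × 10^13 Hz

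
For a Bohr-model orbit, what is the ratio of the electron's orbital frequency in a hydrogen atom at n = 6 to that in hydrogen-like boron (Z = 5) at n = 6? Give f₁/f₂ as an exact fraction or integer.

1/25

f ∝ Z^2 · n^-3
f₁/f₂ = (1/5)^2 · (6/6)^-3 = 1/25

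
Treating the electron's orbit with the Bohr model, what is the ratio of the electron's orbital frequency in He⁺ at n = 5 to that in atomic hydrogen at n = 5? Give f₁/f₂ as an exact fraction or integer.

f ∝ Z^2 · n^-3
f₁/f₂ = (2/1)^2 · (5/5)^-3 = 4

4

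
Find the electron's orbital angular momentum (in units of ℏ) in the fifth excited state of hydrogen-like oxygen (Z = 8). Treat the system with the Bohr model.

6

L_n = nℏ, so L/ℏ = n = 6.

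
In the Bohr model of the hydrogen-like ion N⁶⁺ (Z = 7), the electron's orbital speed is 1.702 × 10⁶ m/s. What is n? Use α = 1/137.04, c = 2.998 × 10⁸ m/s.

9

v_n = Zαc/n ⇒ n = Zαc/v = 7 × 0.007297 × 2.998 × 10⁸ / 1.702 × 10⁶ ≈ 9.00
n = 9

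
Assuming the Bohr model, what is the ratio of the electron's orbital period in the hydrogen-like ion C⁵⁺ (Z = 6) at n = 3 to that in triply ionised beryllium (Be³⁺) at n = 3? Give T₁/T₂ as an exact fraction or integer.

T ∝ Z^-2 · n^3
T₁/T₂ = (6/4)^-2 · (3/3)^3 = 4/9

4/9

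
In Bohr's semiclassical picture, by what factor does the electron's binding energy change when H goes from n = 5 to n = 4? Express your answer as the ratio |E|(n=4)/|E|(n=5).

25/16

|E| ∝ Z^2 · n^-2; with Z fixed, |E| ∝ n^-2.
|E|(n=4)/|E|(n=5) = (4/5)^-2 = 25/16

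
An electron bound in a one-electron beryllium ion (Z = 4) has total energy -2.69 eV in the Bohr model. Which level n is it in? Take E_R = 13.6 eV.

9

E_n = −E_R Z²/n² ⇒ n² = E_R Z²/(−E_n) = 13.6 × 4² / 2.69 ≈ 80.89
n = 9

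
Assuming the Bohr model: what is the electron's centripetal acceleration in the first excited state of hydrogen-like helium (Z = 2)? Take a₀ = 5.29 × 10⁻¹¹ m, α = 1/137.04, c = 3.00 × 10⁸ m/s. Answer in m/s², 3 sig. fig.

4.53 × 10²² m/s²

r = n²a₀/Z = 1.06 × 10⁻¹⁰ m, v = Zαc/n = 2.19 × 10⁶ m/s
a = v²/r = (2.19 × 10⁶)² / 1.06 × 10⁻¹⁰ = 4.53 × 10²² m/s²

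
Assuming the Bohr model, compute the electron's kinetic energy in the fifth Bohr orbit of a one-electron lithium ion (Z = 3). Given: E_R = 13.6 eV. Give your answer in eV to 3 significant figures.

For a Coulomb orbit the virial theorem gives K = −E_n.
E_n = −E_R·Z²/n², so K = E_R·Z²/n² = 13.6 × 3²/5² = 4.90 eV

4.90 eV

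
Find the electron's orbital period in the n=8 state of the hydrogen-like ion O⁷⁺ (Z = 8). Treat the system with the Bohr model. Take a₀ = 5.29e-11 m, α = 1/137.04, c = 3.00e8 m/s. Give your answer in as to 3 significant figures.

r = n²a₀/Z = 8²·5.29e-11/8 = 4.23e-10 m
v = Zαc/n = 8·0.00730·3.00e8/8 = 2.19e6 m/s
T = 2πr/v = 1.21e-15 s = 1210 as

1210 as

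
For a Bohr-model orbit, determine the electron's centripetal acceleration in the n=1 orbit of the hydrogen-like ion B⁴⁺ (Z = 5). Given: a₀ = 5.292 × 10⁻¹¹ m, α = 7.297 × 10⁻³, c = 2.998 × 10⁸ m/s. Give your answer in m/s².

1.130 × 10²⁵ m/s²

r = n²a₀/Z = 1.058 × 10⁻¹¹ m, v = Zαc/n = 1.094 × 10⁷ m/s
a = v²/r = (1.094 × 10⁷)² / 1.058 × 10⁻¹¹ = 1.130 × 10²⁵ m/s²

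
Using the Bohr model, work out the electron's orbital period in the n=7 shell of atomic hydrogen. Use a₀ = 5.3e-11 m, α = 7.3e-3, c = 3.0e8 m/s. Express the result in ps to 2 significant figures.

0.052 ps

r = n²a₀/Z = 7²·5.3e-11/1 = 2.6e-9 m
v = Zαc/n = 1·0.0073·3.0e8/7 = 3.1e5 m/s
T = 2πr/v = 5.2e-14 s = 0.052 ps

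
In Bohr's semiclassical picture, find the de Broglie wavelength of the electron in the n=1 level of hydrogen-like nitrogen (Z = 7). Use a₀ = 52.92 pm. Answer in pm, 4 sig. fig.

47.50 pm

The Bohr quantisation condition is nλ = 2πr_n.
r_n = n²a₀/Z = 7.560 pm
λ = 2πr_n/n = 2π·7.560/1 = 47.50 pm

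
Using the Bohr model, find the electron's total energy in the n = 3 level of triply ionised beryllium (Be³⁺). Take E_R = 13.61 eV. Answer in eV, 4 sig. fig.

E_n = −E_R·Z²/n² = −13.61 × 4²/3² = -24.20 eV

-24.20 eV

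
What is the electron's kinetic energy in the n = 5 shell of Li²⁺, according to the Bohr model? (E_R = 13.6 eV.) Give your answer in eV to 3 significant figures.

4.90 eV

For a Coulomb orbit the virial theorem gives K = −E_n.
E_n = −E_R·Z²/n², so K = E_R·Z²/n² = 13.6 × 3²/5² = 4.90 eV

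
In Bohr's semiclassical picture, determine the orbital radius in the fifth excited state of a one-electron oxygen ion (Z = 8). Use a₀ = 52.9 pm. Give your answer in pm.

238 pm

r_n = n²a₀/Z = 6² × 52.9 / 8
    = 36 × 52.9 / 8 = 238 pm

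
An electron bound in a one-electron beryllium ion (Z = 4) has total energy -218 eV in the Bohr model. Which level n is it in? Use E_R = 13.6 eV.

1

E_n = −E_R Z²/n² ⇒ n² = E_R Z²/(−E_n) = 13.6 × 4² / 218 ≈ 1.00
n = 1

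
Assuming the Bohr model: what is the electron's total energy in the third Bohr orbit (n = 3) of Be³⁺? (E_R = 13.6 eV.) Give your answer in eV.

-24.2 eV

E_n = −E_R·Z²/n² = −13.6 × 4²/3² = -24.2 eV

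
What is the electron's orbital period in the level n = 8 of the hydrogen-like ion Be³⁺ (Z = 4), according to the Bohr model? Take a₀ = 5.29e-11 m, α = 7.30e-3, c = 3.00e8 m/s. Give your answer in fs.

r = n²a₀/Z = 8²·5.29e-11/4 = 8.46e-10 m
v = Zαc/n = 4·0.00730·3.00e8/8 = 1.09e6 m/s
T = 2πr/v = 4.86e-15 s = 4.86 fs

4.86 fs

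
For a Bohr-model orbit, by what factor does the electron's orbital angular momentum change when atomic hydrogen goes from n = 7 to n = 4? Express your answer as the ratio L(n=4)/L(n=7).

L = nℏ depends only on n, so L ∝ n.
L(n=4)/L(n=7) = (4/7)^1 = 4/7

4/7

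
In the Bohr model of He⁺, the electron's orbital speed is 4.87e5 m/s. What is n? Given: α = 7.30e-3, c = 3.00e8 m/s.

9

v_n = Zαc/n ⇒ n = Zαc/v = 2 × 0.00730 × 3.00e8 / 4.87e5 ≈ 8.99
n = 9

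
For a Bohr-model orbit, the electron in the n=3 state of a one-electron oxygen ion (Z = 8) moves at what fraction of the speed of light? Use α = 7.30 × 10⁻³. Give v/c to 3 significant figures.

0.0195

v_n = Zαc/n, so v/c = Zα/n = 8 × 0.00730 / 3 = 0.0195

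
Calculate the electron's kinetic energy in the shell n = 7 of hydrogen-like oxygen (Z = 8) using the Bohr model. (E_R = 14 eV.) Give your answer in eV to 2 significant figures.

For a Coulomb orbit the virial theorem gives K = −E_n.
E_n = −E_R·Z²/n², so K = E_R·Z²/n² = 14 × 8²/7² = 18 eV

18 eV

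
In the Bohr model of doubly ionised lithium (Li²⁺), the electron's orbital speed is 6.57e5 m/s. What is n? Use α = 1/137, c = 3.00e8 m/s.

v_n = Zαc/n ⇒ n = Zαc/v = 3 × 0.00730 × 3.00e8 / 6.57e5 ≈ 10.00
n = 10

10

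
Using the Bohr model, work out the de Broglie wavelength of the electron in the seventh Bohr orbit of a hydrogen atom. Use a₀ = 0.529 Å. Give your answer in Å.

23.3 Å

The Bohr quantisation condition is nλ = 2πr_n.
r_n = n²a₀/Z = 25.9 Å
λ = 2πr_n/n = 2π·25.9/7 = 23.3 Å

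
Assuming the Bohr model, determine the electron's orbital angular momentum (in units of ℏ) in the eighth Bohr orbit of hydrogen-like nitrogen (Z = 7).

L_n = nℏ, so L/ℏ = n = 8.

8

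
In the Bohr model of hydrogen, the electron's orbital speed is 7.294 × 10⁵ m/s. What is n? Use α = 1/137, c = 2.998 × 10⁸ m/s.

v_n = Zαc/n ⇒ n = Zαc/v = 1 × 0.007299 × 2.998 × 10⁸ / 7.294 × 10⁵ ≈ 3.00
n = 3

3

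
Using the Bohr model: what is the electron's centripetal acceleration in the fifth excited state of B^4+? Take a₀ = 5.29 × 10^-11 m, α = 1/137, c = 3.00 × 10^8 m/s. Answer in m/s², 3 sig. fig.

r = n²a₀/Z = 3.81 × 10^-10 m, v = Zαc/n = 1.82 × 10^6 m/s
a = v²/r = (1.82 × 10^6)² / 3.81 × 10^-10 = 8.74 × 10^21 m/s²

8.74 × 10^21 m/s²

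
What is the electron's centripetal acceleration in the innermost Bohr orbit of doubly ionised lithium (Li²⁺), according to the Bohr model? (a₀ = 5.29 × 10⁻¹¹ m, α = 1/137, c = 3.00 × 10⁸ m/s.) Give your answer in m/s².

r = n²a₀/Z = 1.76 × 10⁻¹¹ m, v = Zαc/n = 6.57 × 10⁶ m/s
a = v²/r = (6.57 × 10⁶)² / 1.76 × 10⁻¹¹ = 2.45 × 10²⁴ m/s²

2.45 × 10²⁴ m/s²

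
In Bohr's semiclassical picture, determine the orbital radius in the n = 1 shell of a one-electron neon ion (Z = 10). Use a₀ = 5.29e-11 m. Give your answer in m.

r_n = n²a₀/Z = 1² × 5.29e-11 / 10
    = 1 × 5.29e-11 / 10 = 5.29e-12 m

5.29e-12 m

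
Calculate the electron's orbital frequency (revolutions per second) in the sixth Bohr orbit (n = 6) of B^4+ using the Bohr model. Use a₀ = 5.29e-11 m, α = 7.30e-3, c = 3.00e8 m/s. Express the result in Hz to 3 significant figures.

r = n²a₀/Z = 3.81e-10 m, v = Zαc/n = 1.82e6 m/s
f = v/(2πr) = 7.63e14 Hz

7.63e14 Hz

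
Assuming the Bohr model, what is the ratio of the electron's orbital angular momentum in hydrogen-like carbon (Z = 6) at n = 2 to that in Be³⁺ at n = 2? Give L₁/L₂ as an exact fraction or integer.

L = nℏ is independent of Z.
L₁/L₂ = n₁/n₂ = 2/2 = 1

1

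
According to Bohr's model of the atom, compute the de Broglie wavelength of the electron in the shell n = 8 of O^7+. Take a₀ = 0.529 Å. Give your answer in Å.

The Bohr quantisation condition is nλ = 2πr_n.
r_n = n²a₀/Z = 4.23 Å
λ = 2πr_n/n = 2π·4.23/8 = 3.32 Å

3.32 Å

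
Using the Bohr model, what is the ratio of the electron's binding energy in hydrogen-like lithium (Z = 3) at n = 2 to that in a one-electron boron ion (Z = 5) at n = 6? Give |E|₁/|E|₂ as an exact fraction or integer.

81/25

|E| ∝ Z^2 · n^-2
|E|₁/|E|₂ = (3/5)^2 · (2/6)^-2 = 81/25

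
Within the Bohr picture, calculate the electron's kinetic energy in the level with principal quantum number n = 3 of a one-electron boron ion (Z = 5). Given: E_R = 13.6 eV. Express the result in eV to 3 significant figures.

37.8 eV

For a Coulomb orbit the virial theorem gives K = −E_n.
E_n = −E_R·Z²/n², so K = E_R·Z²/n² = 13.6 × 5²/3² = 37.8 eV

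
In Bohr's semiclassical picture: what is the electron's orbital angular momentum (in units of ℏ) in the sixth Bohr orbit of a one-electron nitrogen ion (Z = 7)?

L_n = nℏ, so L/ℏ = n = 6.

6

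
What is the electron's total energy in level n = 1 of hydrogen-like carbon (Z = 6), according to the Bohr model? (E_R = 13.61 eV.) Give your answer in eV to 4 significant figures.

-490.0 eV

E_n = −E_R·Z²/n² = −13.61 × 6²/1² = -490.0 eV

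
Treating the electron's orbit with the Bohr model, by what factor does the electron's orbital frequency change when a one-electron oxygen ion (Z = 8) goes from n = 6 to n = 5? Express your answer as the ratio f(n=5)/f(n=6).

216/125

f ∝ Z^2 · n^-3; with Z fixed, f ∝ n^-3.
f(n=5)/f(n=6) = (5/6)^-3 = 216/125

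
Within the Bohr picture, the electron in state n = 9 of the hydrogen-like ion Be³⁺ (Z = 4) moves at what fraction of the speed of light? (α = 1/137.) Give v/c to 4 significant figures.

0.003244

v_n = Zαc/n, so v/c = Zα/n = 4 × 0.007299 / 9 = 0.003244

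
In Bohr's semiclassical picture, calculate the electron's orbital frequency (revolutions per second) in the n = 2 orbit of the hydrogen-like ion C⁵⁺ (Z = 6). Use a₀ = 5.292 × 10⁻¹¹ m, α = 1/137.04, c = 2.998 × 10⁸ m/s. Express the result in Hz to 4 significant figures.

2.961 × 10¹⁶ Hz

r = n²a₀/Z = 3.528 × 10⁻¹¹ m, v = Zαc/n = 6.563 × 10⁶ m/s
f = v/(2πr) = 2.961 × 10¹⁶ Hz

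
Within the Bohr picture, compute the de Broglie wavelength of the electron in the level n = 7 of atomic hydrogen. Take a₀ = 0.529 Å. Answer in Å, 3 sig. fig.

The Bohr quantisation condition is nλ = 2πr_n.
r_n = n²a₀/Z = 25.9 Å
λ = 2πr_n/n = 2π·25.9/7 = 23.3 Å

23.3 Å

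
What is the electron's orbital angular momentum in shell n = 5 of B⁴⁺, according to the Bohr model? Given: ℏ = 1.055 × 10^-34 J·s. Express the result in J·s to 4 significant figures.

5.275 × 10^-34 J·s

L_n = nℏ = 5 × 1.055 × 10^-34 = 5.275 × 10^-34 J·s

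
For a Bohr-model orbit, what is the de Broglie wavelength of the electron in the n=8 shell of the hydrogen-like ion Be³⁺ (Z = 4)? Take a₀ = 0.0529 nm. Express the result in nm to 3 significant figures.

0.665 nm

The Bohr quantisation condition is nλ = 2πr_n.
r_n = n²a₀/Z = 0.846 nm
λ = 2πr_n/n = 2π·0.846/8 = 0.665 nm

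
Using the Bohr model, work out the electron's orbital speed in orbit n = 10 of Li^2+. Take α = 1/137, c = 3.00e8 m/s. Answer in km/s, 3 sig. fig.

657 km/s

v_n = Zαc/n = 3 × 0.00730 × 3.00e8 / 10
    = 657 km/s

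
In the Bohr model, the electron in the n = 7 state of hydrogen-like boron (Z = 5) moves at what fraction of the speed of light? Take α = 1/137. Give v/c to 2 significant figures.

0.0052

v_n = Zαc/n, so v/c = Zα/n = 5 × 0.0073 / 7 = 0.0052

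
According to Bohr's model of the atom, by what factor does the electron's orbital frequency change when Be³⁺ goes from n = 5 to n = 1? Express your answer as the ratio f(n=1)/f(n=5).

f ∝ Z^2 · n^-3; with Z fixed, f ∝ n^-3.
f(n=1)/f(n=5) = (1/5)^-3 = 125

125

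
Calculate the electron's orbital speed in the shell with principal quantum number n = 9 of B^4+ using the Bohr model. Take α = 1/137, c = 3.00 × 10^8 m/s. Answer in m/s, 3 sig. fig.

v_n = Zαc/n = 5 × 0.00730 × 3.00 × 10^8 / 9
    = 1.22 × 10^6 m/s

1.22 × 10^6 m/s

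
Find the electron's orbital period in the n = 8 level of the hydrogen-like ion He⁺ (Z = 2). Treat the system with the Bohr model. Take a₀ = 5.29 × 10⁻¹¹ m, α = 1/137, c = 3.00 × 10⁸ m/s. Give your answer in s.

1.94 × 10⁻¹⁴ s

r = n²a₀/Z = 8²·5.29 × 10⁻¹¹/2 = 1.69 × 10⁻⁹ m
v = Zαc/n = 2·0.00730·3.00 × 10⁸/8 = 5.47 × 10⁵ m/s
T = 2πr/v = 1.94 × 10⁻¹⁴ s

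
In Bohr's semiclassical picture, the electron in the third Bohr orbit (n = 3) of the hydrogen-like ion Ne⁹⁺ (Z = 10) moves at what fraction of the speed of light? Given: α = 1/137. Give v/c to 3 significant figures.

0.0243

v_n = Zαc/n, so v/c = Zα/n = 10 × 0.00730 / 3 = 0.0243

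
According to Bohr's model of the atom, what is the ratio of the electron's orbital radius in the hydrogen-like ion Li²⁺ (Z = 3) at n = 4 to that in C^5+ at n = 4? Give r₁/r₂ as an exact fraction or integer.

r ∝ Z^-1 · n^2
r₁/r₂ = (3/6)^-1 · (4/4)^2 = 2

2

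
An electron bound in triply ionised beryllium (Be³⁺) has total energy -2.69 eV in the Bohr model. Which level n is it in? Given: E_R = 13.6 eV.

9

E_n = −E_R Z²/n² ⇒ n² = E_R Z²/(−E_n) = 13.6 × 4² / 2.69 ≈ 80.89
n = 9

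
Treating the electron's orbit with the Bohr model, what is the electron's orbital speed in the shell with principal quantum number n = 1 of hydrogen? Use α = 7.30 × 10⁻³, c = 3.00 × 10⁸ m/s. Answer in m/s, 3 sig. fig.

2.19 × 10⁶ m/s

v_n = Zαc/n = 1 × 0.00730 × 3.00 × 10⁸ / 1
    = 2.19 × 10⁶ m/s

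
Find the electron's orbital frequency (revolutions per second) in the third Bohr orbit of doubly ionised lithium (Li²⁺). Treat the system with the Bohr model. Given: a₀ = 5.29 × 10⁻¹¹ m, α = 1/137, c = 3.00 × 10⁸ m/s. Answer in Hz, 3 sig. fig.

r = n²a₀/Z = 1.59 × 10⁻¹⁰ m, v = Zαc/n = 2.19 × 10⁶ m/s
f = v/(2πr) = 2.20 × 10¹⁵ Hz

2.20 × 10¹⁵ Hz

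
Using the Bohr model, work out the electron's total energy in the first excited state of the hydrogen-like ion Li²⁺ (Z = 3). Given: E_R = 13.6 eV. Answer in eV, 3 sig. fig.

-30.6 eV

E_n = −E_R·Z²/n² = −13.6 × 3²/2² = -30.6 eV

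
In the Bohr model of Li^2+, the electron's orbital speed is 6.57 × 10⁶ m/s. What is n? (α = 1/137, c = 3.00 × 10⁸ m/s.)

1

v_n = Zαc/n ⇒ n = Zαc/v = 3 × 0.00730 × 3.00 × 10⁸ / 6.57 × 10⁶ ≈ 1.00
n = 1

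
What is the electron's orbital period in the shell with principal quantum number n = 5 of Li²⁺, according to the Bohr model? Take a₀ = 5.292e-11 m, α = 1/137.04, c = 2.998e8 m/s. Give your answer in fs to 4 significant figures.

r = n²a₀/Z = 5²·5.292e-11/3 = 4.410e-10 m
v = Zαc/n = 3·0.007297·2.998e8/5 = 1.313e6 m/s
T = 2πr/v = 2.111e-15 s = 2.111 fs

2.111 fs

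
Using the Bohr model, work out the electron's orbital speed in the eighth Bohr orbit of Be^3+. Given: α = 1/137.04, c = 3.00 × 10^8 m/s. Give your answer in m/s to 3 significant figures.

v_n = Zαc/n = 4 × 0.00730 × 3.00 × 10^8 / 8
    = 1.09 × 10^6 m/s

1.09 × 10^6 m/s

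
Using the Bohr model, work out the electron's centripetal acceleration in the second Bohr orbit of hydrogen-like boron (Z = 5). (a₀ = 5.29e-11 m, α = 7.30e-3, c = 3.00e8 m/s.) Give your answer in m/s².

7.08e23 m/s²

r = n²a₀/Z = 4.23e-11 m, v = Zαc/n = 5.47e6 m/s
a = v²/r = (5.47e6)² / 4.23e-11 = 7.08e23 m/s²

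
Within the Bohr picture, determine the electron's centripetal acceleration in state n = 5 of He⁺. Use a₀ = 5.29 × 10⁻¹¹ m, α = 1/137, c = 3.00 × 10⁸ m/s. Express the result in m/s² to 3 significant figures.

r = n²a₀/Z = 6.61 × 10⁻¹⁰ m, v = Zαc/n = 8.76 × 10⁵ m/s
a = v²/r = (8.76 × 10⁵)² / 6.61 × 10⁻¹⁰ = 1.16 × 10²¹ m/s²

1.16 × 10²¹ m/s²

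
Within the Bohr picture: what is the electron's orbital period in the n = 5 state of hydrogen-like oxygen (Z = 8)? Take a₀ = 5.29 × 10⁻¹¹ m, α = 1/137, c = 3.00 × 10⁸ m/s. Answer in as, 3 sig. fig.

296 as

r = n²a₀/Z = 5²·5.29 × 10⁻¹¹/8 = 1.65 × 10⁻¹⁰ m
v = Zαc/n = 8·0.00730·3.00 × 10⁸/5 = 3.50 × 10⁶ m/s
T = 2πr/v = 2.96 × 10⁻¹⁶ s = 296 as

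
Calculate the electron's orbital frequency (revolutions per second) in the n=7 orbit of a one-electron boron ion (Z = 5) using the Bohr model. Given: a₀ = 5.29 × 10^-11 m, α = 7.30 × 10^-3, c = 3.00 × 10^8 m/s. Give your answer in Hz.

4.80 × 10^14 Hz

r = n²a₀/Z = 5.18 × 10^-10 m, v = Zαc/n = 1.56 × 10^6 m/s
f = v/(2πr) = 4.80 × 10^14 Hz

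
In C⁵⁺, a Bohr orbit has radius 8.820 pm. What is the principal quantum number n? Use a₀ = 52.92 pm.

r_n = n²a₀/Z ⇒ n² = rZ/a₀ = 8.820 × 6 / 52.92 ≈ 1.00
n = 1

1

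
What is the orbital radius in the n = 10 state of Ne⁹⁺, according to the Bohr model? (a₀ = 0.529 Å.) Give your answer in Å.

r_n = n²a₀/Z = 10² × 0.529 / 10
    = 100 × 0.529 / 10 = 5.29 Å

5.29 Å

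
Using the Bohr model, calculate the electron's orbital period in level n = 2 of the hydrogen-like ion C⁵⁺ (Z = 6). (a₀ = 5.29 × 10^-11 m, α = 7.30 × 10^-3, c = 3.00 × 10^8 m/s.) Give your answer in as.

33.7 as

r = n²a₀/Z = 2²·5.29 × 10^-11/6 = 3.53 × 10^-11 m
v = Zαc/n = 6·0.00730·3.00 × 10^8/2 = 6.57 × 10^6 m/s
T = 2πr/v = 3.37 × 10^-17 s = 33.7 as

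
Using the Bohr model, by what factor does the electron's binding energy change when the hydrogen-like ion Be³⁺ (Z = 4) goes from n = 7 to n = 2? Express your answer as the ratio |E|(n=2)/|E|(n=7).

49/4

|E| ∝ Z^2 · n^-2; with Z fixed, |E| ∝ n^-2.
|E|(n=2)/|E|(n=7) = (2/7)^-2 = 49/4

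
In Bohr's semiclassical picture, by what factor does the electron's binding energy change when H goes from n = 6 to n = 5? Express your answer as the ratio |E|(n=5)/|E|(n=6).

|E| ∝ Z^2 · n^-2; with Z fixed, |E| ∝ n^-2.
|E|(n=5)/|E|(n=6) = (5/6)^-2 = 36/25

36/25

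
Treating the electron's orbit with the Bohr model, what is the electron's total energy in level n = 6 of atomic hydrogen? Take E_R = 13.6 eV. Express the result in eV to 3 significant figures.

E_n = −E_R·Z²/n² = −13.6 × 1²/6² = -0.378 eV

-0.378 eV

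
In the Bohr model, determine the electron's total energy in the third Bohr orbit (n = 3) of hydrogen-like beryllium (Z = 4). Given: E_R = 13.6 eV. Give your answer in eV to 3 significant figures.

-24.2 eV

E_n = −E_R·Z²/n² = −13.6 × 4²/3² = -24.2 eV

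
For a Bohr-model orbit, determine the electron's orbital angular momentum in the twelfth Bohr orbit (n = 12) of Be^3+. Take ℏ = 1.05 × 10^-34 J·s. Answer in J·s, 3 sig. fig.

1.26 × 10^-33 J·s

L_n = nℏ = 12 × 1.05 × 10^-34 = 1.26 × 10^-33 J·s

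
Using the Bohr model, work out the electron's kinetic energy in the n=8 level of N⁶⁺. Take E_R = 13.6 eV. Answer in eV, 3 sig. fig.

10.4 eV

For a Coulomb orbit the virial theorem gives K = −E_n.
E_n = −E_R·Z²/n², so K = E_R·Z²/n² = 13.6 × 7²/8² = 10.4 eV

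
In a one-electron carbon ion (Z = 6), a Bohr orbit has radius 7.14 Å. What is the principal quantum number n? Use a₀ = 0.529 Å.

r_n = n²a₀/Z ⇒ n² = rZ/a₀ = 7.14 × 6 / 0.529 ≈ 80.98
n = 9

9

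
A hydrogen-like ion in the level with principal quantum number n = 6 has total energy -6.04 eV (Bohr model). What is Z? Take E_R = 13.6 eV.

4

E_n = −E_R Z²/n² ⇒ Z² = −E_n n²/E_R = 6.04 × 6² / 13.6 ≈ 15.99
Z = 4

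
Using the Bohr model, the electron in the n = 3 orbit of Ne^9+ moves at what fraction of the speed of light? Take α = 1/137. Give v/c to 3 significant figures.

0.0243

v_n = Zαc/n, so v/c = Zα/n = 10 × 0.00730 / 3 = 0.0243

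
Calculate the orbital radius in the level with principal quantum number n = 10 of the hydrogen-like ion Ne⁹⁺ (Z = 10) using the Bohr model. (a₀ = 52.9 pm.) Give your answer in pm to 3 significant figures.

r_n = n²a₀/Z = 10² × 52.9 / 10
    = 100 × 52.9 / 10 = 529 pm

529 pm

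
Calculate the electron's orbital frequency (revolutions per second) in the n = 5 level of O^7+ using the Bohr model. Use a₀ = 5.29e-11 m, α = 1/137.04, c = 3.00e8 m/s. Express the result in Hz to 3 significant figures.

3.37e15 Hz

r = n²a₀/Z = 1.65e-10 m, v = Zαc/n = 3.50e6 m/s
f = v/(2πr) = 3.37e15 Hz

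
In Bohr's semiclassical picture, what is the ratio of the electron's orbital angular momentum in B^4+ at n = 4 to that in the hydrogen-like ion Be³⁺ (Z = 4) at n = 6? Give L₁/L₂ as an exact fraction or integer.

L = nℏ is independent of Z.
L₁/L₂ = n₁/n₂ = 4/6 = 2/3

2/3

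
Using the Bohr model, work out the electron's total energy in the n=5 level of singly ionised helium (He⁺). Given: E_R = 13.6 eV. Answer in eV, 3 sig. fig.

E_n = −E_R·Z²/n² = −13.6 × 2²/5² = -2.18 eV

-2.18 eV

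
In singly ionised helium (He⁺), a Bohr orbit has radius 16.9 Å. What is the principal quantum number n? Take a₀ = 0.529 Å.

8

r_n = n²a₀/Z ⇒ n² = rZ/a₀ = 16.9 × 2 / 0.529 ≈ 63.89
n = 8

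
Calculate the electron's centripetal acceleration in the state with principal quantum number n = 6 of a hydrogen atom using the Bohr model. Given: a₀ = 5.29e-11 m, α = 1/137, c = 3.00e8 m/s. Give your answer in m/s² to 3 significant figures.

r = n²a₀/Z = 1.90e-9 m, v = Zαc/n = 3.65e5 m/s
a = v²/r = (3.65e5)² / 1.90e-9 = 6.99e19 m/s²

6.99e19 m/s²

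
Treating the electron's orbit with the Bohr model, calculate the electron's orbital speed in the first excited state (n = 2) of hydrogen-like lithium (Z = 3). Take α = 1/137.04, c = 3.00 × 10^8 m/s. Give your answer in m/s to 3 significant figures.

3.28 × 10^6 m/s

v_n = Zαc/n = 3 × 0.00730 × 3.00 × 10^8 / 2
    = 3.28 × 10^6 m/s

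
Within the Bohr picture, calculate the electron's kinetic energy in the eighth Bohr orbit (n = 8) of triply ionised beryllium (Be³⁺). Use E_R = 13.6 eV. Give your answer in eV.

For a Coulomb orbit the virial theorem gives K = −E_n.
E_n = −E_R·Z²/n², so K = E_R·Z²/n² = 13.6 × 4²/8² = 3.40 eV

3.40 eV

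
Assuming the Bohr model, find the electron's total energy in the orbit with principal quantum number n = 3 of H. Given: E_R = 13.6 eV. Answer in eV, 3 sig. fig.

-1.51 eV

E_n = −E_R·Z²/n² = −13.6 × 1²/3² = -1.51 eV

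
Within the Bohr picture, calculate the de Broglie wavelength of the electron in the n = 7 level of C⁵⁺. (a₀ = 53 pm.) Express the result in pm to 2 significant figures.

The Bohr quantisation condition is nλ = 2πr_n.
r_n = n²a₀/Z = 430 pm
λ = 2πr_n/n = 2π·430/7 = 390 pm

390 pm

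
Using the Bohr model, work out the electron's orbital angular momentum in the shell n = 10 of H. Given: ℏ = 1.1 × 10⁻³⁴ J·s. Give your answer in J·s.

1.1 × 10⁻³³ J·s

L_n = nℏ = 10 × 1.1 × 10⁻³⁴ = 1.1 × 10⁻³³ J·s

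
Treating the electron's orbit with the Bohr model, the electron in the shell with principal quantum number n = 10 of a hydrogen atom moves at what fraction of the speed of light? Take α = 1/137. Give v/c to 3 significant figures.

0.000730

v_n = Zαc/n, so v/c = Zα/n = 1 × 0.00730 / 10 = 0.000730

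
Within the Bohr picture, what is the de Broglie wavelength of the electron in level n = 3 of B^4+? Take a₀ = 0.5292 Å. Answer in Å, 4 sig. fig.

1.995 Å

The Bohr quantisation condition is nλ = 2πr_n.
r_n = n²a₀/Z = 0.9526 Å
λ = 2πr_n/n = 2π·0.9526/3 = 1.995 Å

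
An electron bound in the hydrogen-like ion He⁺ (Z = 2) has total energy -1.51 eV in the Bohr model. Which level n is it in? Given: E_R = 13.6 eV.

E_n = −E_R Z²/n² ⇒ n² = E_R Z²/(−E_n) = 13.6 × 2² / 1.51 ≈ 36.03
n = 6

6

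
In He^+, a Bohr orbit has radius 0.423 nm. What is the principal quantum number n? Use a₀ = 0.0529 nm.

r_n = n²a₀/Z ⇒ n² = rZ/a₀ = 0.423 × 2 / 0.0529 ≈ 15.99
n = 4

4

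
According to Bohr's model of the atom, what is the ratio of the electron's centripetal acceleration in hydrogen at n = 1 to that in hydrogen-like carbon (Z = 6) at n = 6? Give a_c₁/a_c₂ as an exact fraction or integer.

6

a_c ∝ Z^3 · n^-4
a_c₁/a_c₂ = (1/6)^3 · (1/6)^-4 = 6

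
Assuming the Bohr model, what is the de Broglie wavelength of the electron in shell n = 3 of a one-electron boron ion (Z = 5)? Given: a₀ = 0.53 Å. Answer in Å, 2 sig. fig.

2.0 Å

The Bohr quantisation condition is nλ = 2πr_n.
r_n = n²a₀/Z = 0.95 Å
λ = 2πr_n/n = 2π·0.95/3 = 2.0 Å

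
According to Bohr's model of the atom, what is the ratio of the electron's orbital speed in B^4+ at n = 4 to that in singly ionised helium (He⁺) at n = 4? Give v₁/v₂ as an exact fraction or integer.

5/2

v ∝ Z^1 · n^-1
v₁/v₂ = (5/2)^1 · (4/4)^-1 = 5/2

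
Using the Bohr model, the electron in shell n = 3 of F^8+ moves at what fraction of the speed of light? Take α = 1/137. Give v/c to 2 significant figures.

0.022

v_n = Zαc/n, so v/c = Zα/n = 9 × 0.0073 / 3 = 0.022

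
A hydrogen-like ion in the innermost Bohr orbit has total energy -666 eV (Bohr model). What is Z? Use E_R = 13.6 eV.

7

E_n = −E_R Z²/n² ⇒ Z² = −E_n n²/E_R = 666 × 1² / 13.6 ≈ 48.97
Z = 7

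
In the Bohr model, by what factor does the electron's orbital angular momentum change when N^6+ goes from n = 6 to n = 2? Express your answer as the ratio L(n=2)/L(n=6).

L = nℏ depends only on n, so L ∝ n.
L(n=2)/L(n=6) = (2/6)^1 = 1/3

1/3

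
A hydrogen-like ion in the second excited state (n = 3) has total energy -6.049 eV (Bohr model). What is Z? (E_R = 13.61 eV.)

2

E_n = −E_R Z²/n² ⇒ Z² = −E_n n²/E_R = 6.049 × 3² / 13.61 ≈ 4.00
Z = 2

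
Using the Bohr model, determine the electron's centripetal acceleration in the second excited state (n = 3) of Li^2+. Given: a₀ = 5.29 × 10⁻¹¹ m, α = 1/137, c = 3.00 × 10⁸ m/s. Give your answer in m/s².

3.02 × 10²² m/s²

r = n²a₀/Z = 1.59 × 10⁻¹⁰ m, v = Zαc/n = 2.19 × 10⁶ m/s
a = v²/r = (2.19 × 10⁶)² / 1.59 × 10⁻¹⁰ = 3.02 × 10²² m/s²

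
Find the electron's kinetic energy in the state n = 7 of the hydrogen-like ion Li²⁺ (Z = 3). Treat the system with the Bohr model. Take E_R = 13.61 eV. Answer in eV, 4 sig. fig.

For a Coulomb orbit the virial theorem gives K = −E_n.
E_n = −E_R·Z²/n², so K = E_R·Z²/n² = 13.61 × 3²/7² = 2.500 eV

2.500 eV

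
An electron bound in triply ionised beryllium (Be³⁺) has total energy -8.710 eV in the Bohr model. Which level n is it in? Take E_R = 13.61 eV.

E_n = −E_R Z²/n² ⇒ n² = E_R Z²/(−E_n) = 13.61 × 4² / 8.710 ≈ 25.00
n = 5

5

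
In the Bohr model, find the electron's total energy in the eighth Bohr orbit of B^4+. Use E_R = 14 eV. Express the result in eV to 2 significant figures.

E_n = −E_R·Z²/n² = −14 × 5²/8² = -5.5 eV

-5.5 eV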